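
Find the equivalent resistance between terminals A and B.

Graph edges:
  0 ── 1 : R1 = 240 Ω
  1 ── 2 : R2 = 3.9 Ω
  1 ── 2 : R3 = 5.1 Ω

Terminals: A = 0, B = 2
Reduce the network between node 0 (A) and node 2 (B) by series/parallel combination:
  Rp1 = R2 ‖ R3 (parallel, both between nodes 1 and 2) = 1/(1/3.9 + 1/5.1) = 2.21 Ω
  Rs1 = R1 + Rp1 (series, joined only at node 1) = 240 + 2.21 = 242.2 Ω
R_eq = 242.2 Ω

Final answer: 242.2 Ω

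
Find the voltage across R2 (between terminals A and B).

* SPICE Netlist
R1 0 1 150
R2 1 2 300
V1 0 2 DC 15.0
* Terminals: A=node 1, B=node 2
R1 and R2 are in series across V1 (node 0 → node 1 → node 2), and the output A–B is taken across R2, so this is a voltage divider.
Series current: I = V1/(R1 + R2) = 15/(150 + 300) = 15/450 = 0.03333 A
V_R2 = I × R2 = V1 × R2/(R1 + R2) = 15 × 300/450 = 10 V

Final answer: 10 V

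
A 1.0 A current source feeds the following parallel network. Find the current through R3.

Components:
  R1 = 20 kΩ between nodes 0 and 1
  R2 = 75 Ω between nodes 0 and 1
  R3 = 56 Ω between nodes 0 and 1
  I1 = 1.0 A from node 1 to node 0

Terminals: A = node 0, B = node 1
All resistors sit directly between nodes 0 and 1, so they are in parallel and share one voltage V; the full source current 1 A splits among them.
1/R_par = 1/20000 + 1/75 + 1/56 = 0.03124 S  =>  R_par = 32.01 Ω
V = I × R_par = 1 × 32.01 = 32.01 V
I_R3 = V/R3 = 32.01/56 = 0.5716 A

Final answer: 0.5716 A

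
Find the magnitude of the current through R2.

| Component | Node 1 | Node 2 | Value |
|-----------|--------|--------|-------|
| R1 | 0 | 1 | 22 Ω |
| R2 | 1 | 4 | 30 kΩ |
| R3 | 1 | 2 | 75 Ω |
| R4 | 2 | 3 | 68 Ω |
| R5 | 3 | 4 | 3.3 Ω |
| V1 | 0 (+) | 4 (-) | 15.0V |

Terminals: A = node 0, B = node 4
Nodal analysis, taking node 4 as the 0 V reference.
Source V1 fixes V_0 = 15 V.
KCL at each unknown node (sum of currents leaving = 0; resistances in Ω):
  Node 1: (V_1 - 15)/22 + (V_1 - 0)/30000 + (V_1 - V_2)/75 = 0
  Node 2: (V_2 - V_1)/75 + (V_2 - V_3)/68 = 0
  Node 3: (V_3 - V_2)/68 + (V_3 - 0)/3.3 = 0
Collecting terms (coefficients in siemens):
  0.05882·V_1 - 0.01333·V_2 = 0.6818
  0.02804·V_2 - 0.01333·V_1 - 0.01471·V_3 = 0
  0.3177·V_3 - 0.01471·V_2 = 0
Solving these 3 simultaneous equations (Gaussian elimination) gives:
  V_1 = 13.03 V, V_2 = 6.351 V, V_3 = 0.2939 V
I_R2 = (V_1 - V_4)/R2 = (13.03 - 0)/30000 = 0.0004344 A
|I_R2| = 0.0004344 A

Final answer: |I_R2| = 0.0004344 A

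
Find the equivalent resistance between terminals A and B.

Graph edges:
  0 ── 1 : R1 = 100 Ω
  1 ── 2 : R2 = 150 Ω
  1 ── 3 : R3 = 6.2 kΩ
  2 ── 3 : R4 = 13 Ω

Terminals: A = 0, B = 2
Reduce the network between node 0 (A) and node 2 (B) by series/parallel combination:
  Rs1 = R3 + R4 (series, joined only at node 3) = 6200 + 13 = 6213 Ω
  Rp1 = R2 ‖ Rs1 (parallel, both between nodes 1 and 2) = 1/(1/150 + 1/6213) = 146.5 Ω
  Rs2 = R1 + Rp1 (series, joined only at node 1) = 100 + 146.5 = 246.5 Ω
R_eq = 246.5 Ω

Final answer: 246.5 Ω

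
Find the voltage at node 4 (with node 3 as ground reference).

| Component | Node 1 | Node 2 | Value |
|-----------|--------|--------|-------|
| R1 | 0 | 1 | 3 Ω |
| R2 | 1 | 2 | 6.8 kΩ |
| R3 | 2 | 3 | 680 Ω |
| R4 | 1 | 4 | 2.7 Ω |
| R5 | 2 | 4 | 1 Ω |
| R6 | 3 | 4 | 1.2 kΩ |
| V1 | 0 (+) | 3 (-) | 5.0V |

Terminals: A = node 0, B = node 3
Nodal analysis, taking node 3 as the 0 V reference.
Source V1 fixes V_0 = 5 V.
KCL at each unknown node (sum of currents leaving = 0; resistances in Ω):
  Node 1: (V_1 - 5)/3 + (V_1 - V_2)/6800 + (V_1 - V_4)/2.7 = 0
  Node 2: (V_2 - V_1)/6800 + (V_2 - 0)/680 + (V_2 - V_4)/1 = 0
  Node 4: (V_4 - V_1)/2.7 + (V_4 - V_2)/1 + (V_4 - 0)/1200 = 0
Collecting terms (coefficients in siemens):
  0.7039·V_1 - 0.0001471·V_2 - 0.3704·V_4 = 1.667
  1.002·V_2 - 0.0001471·V_1 - 1·V_4 = 0
  1.371·V_4 - 0.3704·V_1 - 1·V_2 = 0
Solving these 3 simultaneous equations (Gaussian elimination) gives:
  V_1 = 4.966 V, V_2 = 4.928 V, V_4 = 4.935 V
The requested potential is V_4 = 4.935 V.

Final answer: V_4 = 4.935 V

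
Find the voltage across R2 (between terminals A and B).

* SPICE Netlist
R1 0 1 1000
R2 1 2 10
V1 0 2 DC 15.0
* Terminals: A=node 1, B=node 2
R1 and R2 are in series across V1 (node 0 → node 1 → node 2), and the output A–B is taken across R2, so this is a voltage divider.
Series current: I = V1/(R1 + R2) = 15/(1000 + 10) = 15/1010 = 0.01485 A
V_R2 = I × R2 = V1 × R2/(R1 + R2) = 15 × 10/1010 = 0.1485 V

Final answer: 0.1485 V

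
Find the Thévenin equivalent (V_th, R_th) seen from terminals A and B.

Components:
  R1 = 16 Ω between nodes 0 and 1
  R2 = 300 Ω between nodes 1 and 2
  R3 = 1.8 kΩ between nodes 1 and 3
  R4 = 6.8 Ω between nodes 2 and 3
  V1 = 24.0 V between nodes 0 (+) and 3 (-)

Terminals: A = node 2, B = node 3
Step 1 — V_th is the open-circuit voltage V_A - V_B (nothing connected across the terminals).
Nodal analysis, taking node 3 as the 0 V reference.
Source V1 fixes V_0 = 24 V.
KCL at each unknown node (sum of currents leaving = 0; resistances in Ω):
  Node 1: (V_1 - 24)/16 + (V_1 - V_2)/300 + (V_1 - 0)/1800 = 0
  Node 2: (V_2 - V_1)/300 + (V_2 - 0)/6.8 = 0
Collecting terms (coefficients in siemens):
  0.06639·V_1 - 0.003333·V_2 = 1.5
  0.1504·V_2 - 0.003333·V_1 = 0
Determinant D = (0.06639)(0.1504) - (-0.003333)(-0.003333) = 0.009973
V_1 = [(1.5)(0.1504) - (-0.003333)(0)]/D = 22.62 V
V_2 = [(0.06639)(0) - (1.5)(-0.003333)]/D = 0.5013 V
V_th = V_2 - V_3 = 0.5013 - 0 = 0.5013 V
Step 2 — R_th: zero the source — replace V1 by a short circuit (node 3 merges into node 0) — and find the resistance seen between A (node 2) and B (node 0).
Reduce the network between node 2 (A) and node 0 (B) by series/parallel combination:
  Rp1 = R1 ‖ R3 (parallel, both between nodes 0 and 1) = 1/(1/16 + 1/1800) = 15.86 Ω
  Rs1 = R2 + Rp1 (series, joined only at node 1) = 300 + 15.86 = 315.9 Ω
  Rp2 = R4 ‖ Rs1 (parallel, both between nodes 0 and 2) = 1/(1/6.8 + 1/315.9) = 6.657 Ω
R_th = 6.657 Ω

Final answer: V_th = 0.5013 V, R_th = 6.657 Ω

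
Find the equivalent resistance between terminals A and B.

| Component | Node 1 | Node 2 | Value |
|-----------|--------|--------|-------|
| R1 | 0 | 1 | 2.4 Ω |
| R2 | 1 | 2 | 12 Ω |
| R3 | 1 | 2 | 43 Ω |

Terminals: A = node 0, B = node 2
Reduce the network between node 0 (A) and node 2 (B) by series/parallel combination:
  Rp1 = R2 ‖ R3 (parallel, both between nodes 1 and 2) = 1/(1/12 + 1/43) = 9.382 Ω
  Rs1 = R1 + Rp1 (series, joined only at node 1) = 2.4 + 9.382 = 11.78 Ω
R_eq = 11.78 Ω

Final answer: 11.78 Ω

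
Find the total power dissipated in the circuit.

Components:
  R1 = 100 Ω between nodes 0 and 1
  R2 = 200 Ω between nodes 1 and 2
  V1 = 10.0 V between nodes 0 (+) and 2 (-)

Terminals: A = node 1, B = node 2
Nodal analysis, taking node 2 as the 0 V reference.
Source V1 fixes V_0 = 10 V.
KCL at each unknown node (sum of currents leaving = 0; resistances in Ω):
  Node 1: (V_1 - 10)/100 + (V_1 - 0)/200 = 0
Collecting terms: 0.015 × V_1 = 0.1  =>  V_1 = 6.667 V
Power in each resistor, P = (ΔV)²/R:
  P_R1 = (10 - 6.667)²/100 = 0.1111 W
  P_R2 = (6.667 - 0)²/200 = 0.2222 W
P_total = P_R1 + P_R2 = 0.3333 W

Final answer: 0.3333 W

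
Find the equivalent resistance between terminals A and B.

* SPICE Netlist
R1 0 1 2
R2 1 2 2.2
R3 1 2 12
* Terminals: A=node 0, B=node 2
Reduce the network between node 0 (A) and node 2 (B) by series/parallel combination:
  Rp1 = R2 ‖ R3 (parallel, both between nodes 1 and 2) = 1/(1/2.2 + 1/12) = 1.859 Ω
  Rs1 = R1 + Rp1 (series, joined only at node 1) = 2 + 1.859 = 3.859 Ω
R_eq = 3.859 Ω

Final answer: 3.859 Ω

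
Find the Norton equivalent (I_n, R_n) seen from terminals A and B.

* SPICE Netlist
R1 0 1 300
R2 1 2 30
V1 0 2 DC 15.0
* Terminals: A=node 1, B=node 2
Find the Thévenin equivalent first; then I_n = V_th/R_th and R_n = R_th.
Step 1 — V_th is the open-circuit voltage V_A - V_B (nothing connected across the terminals).
Nodal analysis, taking node 2 as the 0 V reference.
Source V1 fixes V_0 = 15 V.
KCL at each unknown node (sum of currents leaving = 0; resistances in Ω):
  Node 1: (V_1 - 15)/300 + (V_1 - 0)/30 = 0
Collecting terms: 0.03667 × V_1 = 0.05  =>  V_1 = 1.364 V
V_th = V_1 - V_2 = 1.364 - 0 = 1.364 V
Step 2 — R_th: zero the source — replace V1 by a short circuit (node 2 merges into node 0) — and find the resistance seen between A (node 1) and B (node 0).
Reduce the network between node 1 (A) and node 0 (B) by series/parallel combination:
  Rp1 = R1 ‖ R2 (parallel, both between nodes 0 and 1) = 1/(1/300 + 1/30) = 27.27 Ω
R_th = 27.27 Ω
I_n = V_th/R_th = 1.364/27.27 = 0.05 A, and R_n = R_th = 27.27 Ω

Final answer: I_n = 0.05 A, R_n = 27.27 Ω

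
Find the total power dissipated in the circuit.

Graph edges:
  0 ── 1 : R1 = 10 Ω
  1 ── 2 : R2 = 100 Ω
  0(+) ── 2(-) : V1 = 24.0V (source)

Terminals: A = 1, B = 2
Nodal analysis, taking node 2 as the 0 V reference.
Source V1 fixes V_0 = 24 V.
KCL at each unknown node (sum of currents leaving = 0; resistances in Ω):
  Node 1: (V_1 - 24)/10 + (V_1 - 0)/100 = 0
Collecting terms: 0.11 × V_1 = 2.4  =>  V_1 = 21.82 V
Power in each resistor, P = (ΔV)²/R:
  P_R1 = (24 - 21.82)²/10 = 0.476 W
  P_R2 = (21.82 - 0)²/100 = 4.76 W
P_total = P_R1 + P_R2 = 5.236 W

Final answer: 5.236 W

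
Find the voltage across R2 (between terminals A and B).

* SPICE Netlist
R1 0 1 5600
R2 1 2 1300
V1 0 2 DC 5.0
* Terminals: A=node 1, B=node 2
R1 and R2 are in series across V1 (node 0 → node 1 → node 2), and the output A–B is taken across R2, so this is a voltage divider.
Series current: I = V1/(R1 + R2) = 5/(5600 + 1300) = 5/6900 = 0.0007246 A
V_R2 = I × R2 = V1 × R2/(R1 + R2) = 5 × 1300/6900 = 0.942 V

Final answer: 0.942 V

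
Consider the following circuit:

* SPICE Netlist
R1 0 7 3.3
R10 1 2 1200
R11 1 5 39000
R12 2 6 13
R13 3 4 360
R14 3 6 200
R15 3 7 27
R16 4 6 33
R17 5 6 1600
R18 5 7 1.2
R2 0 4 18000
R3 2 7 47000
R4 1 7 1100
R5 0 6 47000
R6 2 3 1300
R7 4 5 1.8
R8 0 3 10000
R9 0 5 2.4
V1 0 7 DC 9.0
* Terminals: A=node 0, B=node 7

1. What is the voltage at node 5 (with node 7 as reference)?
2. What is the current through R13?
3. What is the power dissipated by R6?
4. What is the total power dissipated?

Nodal analysis, taking node 7 as the 0 V reference.
Source V1 fixes V_0 = 9 V.
KCL at each unknown node (sum of currents leaving = 0; resistances in Ω):
  Node 1: (V_1 - 0)/1100 + (V_1 - V_2)/1200 + (V_1 - V_5)/39000 = 0
  Node 2: (V_2 - 0)/47000 + (V_2 - V_3)/1300 + (V_2 - V_1)/1200 + (V_2 - V_6)/13 = 0
  Node 3: (V_3 - V_2)/1300 + (V_3 - 9)/10000 + (V_3 - V_4)/360 + (V_3 - V_6)/200 + (V_3 - 0)/27 = 0
  Node 4: (V_4 - 9)/18000 + (V_4 - V_5)/1.8 + (V_4 - V_3)/360 + (V_4 - V_6)/33 = 0
  Node 5: (V_5 - V_4)/1.8 + (V_5 - 9)/2.4 + (V_5 - V_1)/39000 + (V_5 - V_6)/1600 + (V_5 - 0)/1.2 = 0
  Node 6: (V_6 - 9)/47000 + (V_6 - V_2)/13 + (V_6 - V_3)/200 + (V_6 - V_4)/33 + (V_6 - V_5)/1600 = 0
Collecting terms (coefficients in siemens):
  0.001768·V_1 - 0.0008333·V_2 - 0.00002564·V_5 = 0
  0.07855·V_2 - 0.0008333·V_1 - 0.0007692·V_3 - 0.07692·V_6 = 0
  0.04568·V_3 - 0.0007692·V_2 - 0.002778·V_4 - 0.005·V_6 = 0.0009
  0.5887·V_4 - 0.002778·V_3 - 0.5556·V_5 - 0.0303·V_6 = 0.0005
  1.806·V_5 - 0.00002564·V_1 - 0.5556·V_4 - 0.000625·V_6 = 3.75
  0.1129·V_6 - 0.07692·V_2 - 0.005·V_3 - 0.0303·V_4 - 0.000625·V_5 = 0.0001915
Solving these 6 simultaneous equations (Gaussian elimination) gives:
  V_1 = 1.226 V, V_2 = 2.509 V, V_3 = 0.5197 V, V_4 = 2.951 V
  V_5 = 2.985 V, V_6 = 2.543 V
Part 1:
  Read off the nodal solution: V_5 = 2.985 V
Part 2:
  I_R13 = (V_3 - V_4)/R13 = (0.5197 - 2.951)/360 = -0.006753 A
  Magnitude: I_R13 = 0.006753 A
Part 3:
  I_R6 = (V_2 - V_3)/R6 = (2.509 - 0.5197)/1300 = 0.00153 A
  P_R6 = I_R6² × R6 = (0.00153)² × 1300 = 0.003043 W
Part 4:
  Power in each resistor, P = (ΔV)²/R:
    P_R1 = (9 - 0)²/3.3 = 24.55 W
    P_R2 = (9 - 2.951)²/18000 = 0.002033 W
    P_R3 = (2.509 - 0)²/47000 = 0.0001339 W
    P_R4 = (1.226 - 0)²/1100 = 0.001366 W
    P_R5 = (9 - 2.543)²/47000 = 0.000887 W
    P_R6 = (2.509 - 0.5197)²/1300 = 0.003043 W
    P_R7 = (2.951 - 2.985)²/1.8 = 0.0006344 W
    P_R8 = (9 - 0.5197)²/10000 = 0.007192 W
    P_R9 = (9 - 2.985)²/2.4 = 15.08 W
    P_R10 = (1.226 - 2.509)²/1200 = 0.001372 W
    P_R11 = (1.226 - 2.985)²/39000 = 0.00007934 W
    P_R12 = (2.509 - 2.543)²/13 = 0.00009147 W
    P_R13 = (0.5197 - 2.951)²/360 = 0.01642 W
    P_R14 = (0.5197 - 2.543)²/200 = 0.02047 W
    P_R15 = (0.5197 - 0)²/27 = 0.01 W
    P_R16 = (2.951 - 2.543)²/33 = 0.005038 W
    P_R17 = (2.985 - 2.543)²/1600 = 0.0001219 W
    P_R18 = (2.985 - 0)²/1.2 = 7.424 W
  P_total = P_R1 + P_R2 + P_R3 + P_R4 + P_R5 + P_R6 + P_R7 + P_R8 + P_R9 + P_R10 + P_R11 + P_R12 + P_R13 + P_R14 + P_R15 + P_R16 + P_R17 + P_R18 = 47.11 W

Final answers:
1. V_5 = 2.985 V
2. I_R13 = 0.006753 A
3. P_R6 = 0.003043 W
4. P_total = 47.11 W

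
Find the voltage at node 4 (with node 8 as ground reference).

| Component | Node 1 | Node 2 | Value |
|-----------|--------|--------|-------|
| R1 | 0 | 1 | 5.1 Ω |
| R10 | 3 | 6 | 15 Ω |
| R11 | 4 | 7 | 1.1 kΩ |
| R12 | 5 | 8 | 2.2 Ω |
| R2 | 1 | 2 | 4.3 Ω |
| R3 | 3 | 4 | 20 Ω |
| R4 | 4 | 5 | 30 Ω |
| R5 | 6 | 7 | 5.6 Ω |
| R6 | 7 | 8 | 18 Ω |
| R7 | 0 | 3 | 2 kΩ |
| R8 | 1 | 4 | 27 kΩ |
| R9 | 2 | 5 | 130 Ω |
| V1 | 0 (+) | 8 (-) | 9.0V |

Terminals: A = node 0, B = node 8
Nodal analysis, taking node 8 as the 0 V reference.
Source V1 fixes V_0 = 9 V.
KCL at each unknown node (sum of currents leaving = 0; resistances in Ω):
  Node 1: (V_1 - 9)/5.1 + (V_1 - V_2)/4.3 + (V_1 - V_4)/27000 = 0
  Node 2: (V_2 - V_1)/4.3 + (V_2 - V_5)/130 = 0
  Node 3: (V_3 - V_4)/20 + (V_3 - 9)/2000 + (V_3 - V_6)/15 = 0
  Node 4: (V_4 - V_3)/20 + (V_4 - V_5)/30 + (V_4 - V_1)/27000 + (V_4 - V_7)/1100 = 0
  Node 5: (V_5 - V_4)/30 + (V_5 - V_2)/130 + (V_5 - 0)/2.2 = 0
  Node 6: (V_6 - V_7)/5.6 + (V_6 - V_3)/15 = 0
  Node 7: (V_7 - V_6)/5.6 + (V_7 - 0)/18 + (V_7 - V_4)/1100 = 0
Collecting terms (coefficients in siemens):
  0.4287·V_1 - 0.2326·V_2 - 0.00003704·V_4 = 1.765
  0.2403·V_2 - 0.2326·V_1 - 0.007692·V_5 = 0
  0.1172·V_3 - 0.05·V_4 - 0.06667·V_6 = 0.0045
  0.08428·V_4 - 0.00003704·V_1 - 0.05·V_3 - 0.03333·V_5 - 0.0009091·V_7 = 0
  0.4956·V_5 - 0.007692·V_2 - 0.03333·V_4 = 0
  0.2452·V_6 - 0.06667·V_3 - 0.1786·V_7 = 0
  0.235·V_7 - 0.0009091·V_4 - 0.1786·V_6 = 0
Solving these 7 simultaneous equations (Gaussian elimination) gives:
  V_1 = 8.674 V, V_2 = 8.401 V, V_3 = 0.1616 V, V_4 = 0.1562 V
  V_5 = 0.1409 V, V_6 = 0.09929 V, V_7 = 0.07604 V
The requested potential is V_4 = 0.1562 V.

Final answer: V_4 = 0.1562 V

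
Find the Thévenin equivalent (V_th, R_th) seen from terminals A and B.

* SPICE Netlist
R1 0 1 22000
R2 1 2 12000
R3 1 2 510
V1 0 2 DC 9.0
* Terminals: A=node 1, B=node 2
Step 1 — V_th is the open-circuit voltage V_A - V_B (nothing connected across the terminals).
Nodal analysis, taking node 2 as the 0 V reference.
Source V1 fixes V_0 = 9 V.
KCL at each unknown node (sum of currents leaving = 0; resistances in Ω):
  Node 1: (V_1 - 9)/22000 + (V_1 - 0)/12000 + (V_1 - 0)/510 = 0
Collecting terms: 0.00209 × V_1 = 0.0004091  =>  V_1 = 0.1958 V
V_th = V_1 - V_2 = 0.1958 - 0 = 0.1958 V
Step 2 — R_th: zero the source — replace V1 by a short circuit (node 2 merges into node 0) — and find the resistance seen between A (node 1) and B (node 0).
Reduce the network between node 1 (A) and node 0 (B) by series/parallel combination:
  Rp1 = R1 ‖ R2 ‖ R3 (parallel, all between nodes 0 and 1) = 1/(1/22000 + 1/12000 + 1/510) = 478.6 Ω
R_th = 478.6 Ω

Final answer: V_th = 0.1958 V, R_th = 478.6 Ω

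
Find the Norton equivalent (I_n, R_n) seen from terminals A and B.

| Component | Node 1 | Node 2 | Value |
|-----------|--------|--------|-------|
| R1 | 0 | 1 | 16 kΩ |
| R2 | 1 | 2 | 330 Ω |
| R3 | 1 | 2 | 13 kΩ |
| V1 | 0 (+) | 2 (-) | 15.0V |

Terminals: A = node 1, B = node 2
Find the Thévenin equivalent first; then I_n = V_th/R_th and R_n = R_th.
Step 1 — V_th is the open-circuit voltage V_A - V_B (nothing connected across the terminals).
Nodal analysis, taking node 2 as the 0 V reference.
Source V1 fixes V_0 = 15 V.
KCL at each unknown node (sum of currents leaving = 0; resistances in Ω):
  Node 1: (V_1 - 15)/16000 + (V_1 - 0)/330 + (V_1 - 0)/13000 = 0
Collecting terms: 0.00317 × V_1 = 0.0009375  =>  V_1 = 0.2958 V
V_th = V_1 - V_2 = 0.2958 - 0 = 0.2958 V
Step 2 — R_th: zero the source — replace V1 by a short circuit (node 2 merges into node 0) — and find the resistance seen between A (node 1) and B (node 0).
Reduce the network between node 1 (A) and node 0 (B) by series/parallel combination:
  Rp1 = R1 ‖ R2 ‖ R3 (parallel, all between nodes 0 and 1) = 1/(1/16000 + 1/330 + 1/13000) = 315.5 Ω
R_th = 315.5 Ω
I_n = V_th/R_th = 0.2958/315.5 = 0.0009375 A, and R_n = R_th = 315.5 Ω

Final answer: I_n = 0.0009375 A, R_n = 315.5 Ω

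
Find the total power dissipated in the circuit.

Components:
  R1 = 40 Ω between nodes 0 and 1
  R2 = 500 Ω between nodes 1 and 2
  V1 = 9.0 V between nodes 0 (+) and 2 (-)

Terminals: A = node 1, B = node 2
Nodal analysis, taking node 2 as the 0 V reference.
Source V1 fixes V_0 = 9 V.
KCL at each unknown node (sum of currents leaving = 0; resistances in Ω):
  Node 1: (V_1 - 9)/40 + (V_1 - 0)/500 = 0
Collecting terms: 0.027 × V_1 = 0.225  =>  V_1 = 8.333 V
Power in each resistor, P = (ΔV)²/R:
  P_R1 = (9 - 8.333)²/40 = 0.01111 W
  P_R2 = (8.333 - 0)²/500 = 0.1389 W
P_total = P_R1 + P_R2 = 0.15 W

Final answer: 0.15 W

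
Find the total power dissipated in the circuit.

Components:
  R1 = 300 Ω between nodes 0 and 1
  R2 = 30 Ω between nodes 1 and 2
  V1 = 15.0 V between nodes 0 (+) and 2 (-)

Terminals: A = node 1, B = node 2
Nodal analysis, taking node 2 as the 0 V reference.
Source V1 fixes V_0 = 15 V.
KCL at each unknown node (sum of currents leaving = 0; resistances in Ω):
  Node 1: (V_1 - 15)/300 + (V_1 - 0)/30 = 0
Collecting terms: 0.03667 × V_1 = 0.05  =>  V_1 = 1.364 V
Power in each resistor, P = (ΔV)²/R:
  P_R1 = (15 - 1.364)²/300 = 0.6198 W
  P_R2 = (1.364 - 0)²/30 = 0.06198 W
P_total = P_R1 + P_R2 = 0.6818 W

Final answer: 0.6818 W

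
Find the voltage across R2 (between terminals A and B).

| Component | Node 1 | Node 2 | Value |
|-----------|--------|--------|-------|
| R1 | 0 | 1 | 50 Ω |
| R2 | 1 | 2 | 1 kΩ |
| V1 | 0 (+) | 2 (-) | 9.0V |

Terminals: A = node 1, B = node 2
R1 and R2 are in series across V1 (node 0 → node 1 → node 2), and the output A–B is taken across R2, so this is a voltage divider.
Series current: I = V1/(R1 + R2) = 9/(50 + 1000) = 9/1050 = 0.008571 A
V_R2 = I × R2 = V1 × R2/(R1 + R2) = 9 × 1000/1050 = 8.571 V

Final answer: 8.571 V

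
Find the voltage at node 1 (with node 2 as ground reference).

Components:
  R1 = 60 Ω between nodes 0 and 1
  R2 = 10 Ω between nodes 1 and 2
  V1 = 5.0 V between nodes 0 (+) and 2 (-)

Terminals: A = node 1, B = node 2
Nodal analysis, taking node 2 as the 0 V reference.
Source V1 fixes V_0 = 5 V.
KCL at each unknown node (sum of currents leaving = 0; resistances in Ω):
  Node 1: (V_1 - 5)/60 + (V_1 - 0)/10 = 0
Collecting terms: 0.1167 × V_1 = 0.08333  =>  V_1 = 0.7143 V
The requested potential is V_1 = 0.7143 V.

Final answer: V_1 = 0.7143 V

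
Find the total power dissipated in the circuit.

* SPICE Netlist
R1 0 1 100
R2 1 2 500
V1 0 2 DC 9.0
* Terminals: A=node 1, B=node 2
Nodal analysis, taking node 2 as the 0 V reference.
Source V1 fixes V_0 = 9 V.
KCL at each unknown node (sum of currents leaving = 0; resistances in Ω):
  Node 1: (V_1 - 9)/100 + (V_1 - 0)/500 = 0
Collecting terms: 0.012 × V_1 = 0.09  =>  V_1 = 7.5 V
Power in each resistor, P = (ΔV)²/R:
  P_R1 = (9 - 7.5)²/100 = 0.0225 W
  P_R2 = (7.5 - 0)²/500 = 0.1125 W
P_total = P_R1 + P_R2 = 0.135 W

Final answer: 0.135 W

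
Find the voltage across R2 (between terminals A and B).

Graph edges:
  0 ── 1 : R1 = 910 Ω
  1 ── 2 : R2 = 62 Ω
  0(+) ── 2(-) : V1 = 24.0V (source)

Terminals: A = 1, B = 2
R1 and R2 are in series across V1 (node 0 → node 1 → node 2), and the output A–B is taken across R2, so this is a voltage divider.
Series current: I = V1/(R1 + R2) = 24/(910 + 62) = 24/972 = 0.02469 A
V_R2 = I × R2 = V1 × R2/(R1 + R2) = 24 × 62/972 = 1.531 V

Final answer: 1.531 V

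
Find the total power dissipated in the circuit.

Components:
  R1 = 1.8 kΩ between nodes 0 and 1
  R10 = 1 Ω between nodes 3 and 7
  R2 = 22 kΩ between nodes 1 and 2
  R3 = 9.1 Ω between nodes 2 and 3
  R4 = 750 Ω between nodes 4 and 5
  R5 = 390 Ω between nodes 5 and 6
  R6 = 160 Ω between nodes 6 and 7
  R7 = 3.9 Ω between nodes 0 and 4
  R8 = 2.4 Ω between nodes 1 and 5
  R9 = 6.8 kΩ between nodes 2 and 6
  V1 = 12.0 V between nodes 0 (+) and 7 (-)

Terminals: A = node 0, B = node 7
Nodal analysis, taking node 7 as the 0 V reference.
Source V1 fixes V_0 = 12 V.
KCL at each unknown node (sum of currents leaving = 0; resistances in Ω):
  Node 1: (V_1 - 12)/1800 + (V_1 - V_2)/22000 + (V_1 - V_5)/2.4 = 0
  Node 2: (V_2 - V_1)/22000 + (V_2 - V_3)/9.1 + (V_2 - V_6)/6800 = 0
  Node 3: (V_3 - V_2)/9.1 + (V_3 - 0)/1 = 0
  Node 4: (V_4 - V_5)/750 + (V_4 - 12)/3.9 = 0
  Node 5: (V_5 - V_4)/750 + (V_5 - V_6)/390 + (V_5 - V_1)/2.4 = 0
  Node 6: (V_6 - V_5)/390 + (V_6 - 0)/160 + (V_6 - V_2)/6800 = 0
Collecting terms (coefficients in siemens):
  0.4173·V_1 - 0.00004545·V_2 - 0.4167·V_5 = 0.006667
  0.1101·V_2 - 0.00004545·V_1 - 0.1099·V_3 - 0.0001471·V_6 = 0
  1.11·V_3 - 0.1099·V_2 = 0
  0.2577·V_4 - 0.001333·V_5 = 3.077
  0.4206·V_5 - 0.4167·V_1 - 0.001333·V_4 - 0.002564·V_6 = 0
  0.008961·V_6 - 0.0001471·V_2 - 0.002564·V_5 = 0
Solving these 6 simultaneous equations (Gaussian elimination) gives:
  V_1 = 6.016 V, V_2 = 0.005305 V, V_3 = 0.0005253 V, V_4 = 11.97 V
  V_5 = 6.009 V, V_6 = 1.719 V
Power in each resistor, P = (ΔV)²/R:
  P_R1 = (12 - 6.016)²/1800 = 0.01989 W
  P_R2 = (6.016 - 0.005305)²/22000 = 0.001642 W
  P_R3 = (0.005305 - 0.0005253)²/9.1 = 0.000002511 W
  P_R4 = (11.97 - 6.009)²/750 = 0.04737 W
  P_R5 = (6.009 - 1.719)²/390 = 0.04718 W
  P_R6 = (1.719 - 0)²/160 = 0.01848 W
  P_R7 = (12 - 11.97)²/3.9 = 0.0002463 W
  P_R8 = (6.016 - 6.009)²/2.4 = 0.00002234 W
  P_R9 = (0.005305 - 1.719)²/6800 = 0.0004321 W
  P_R10 = (0.0005253 - 0)²/1 = 0.0000002759 W
P_total = P_R1 + P_R2 + P_R3 + P_R4 + P_R5 + P_R6 + P_R7 + P_R8 + P_R9 + P_R10 = 0.1353 W

Final answer: 0.1353 W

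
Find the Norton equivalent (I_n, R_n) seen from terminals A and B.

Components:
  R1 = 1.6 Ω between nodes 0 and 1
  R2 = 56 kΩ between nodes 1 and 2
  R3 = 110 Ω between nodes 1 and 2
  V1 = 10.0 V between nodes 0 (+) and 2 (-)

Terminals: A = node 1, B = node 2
Find the Thévenin equivalent first; then I_n = V_th/R_th and R_n = R_th.
Step 1 — V_th is the open-circuit voltage V_A - V_B (nothing connected across the terminals).
Nodal analysis, taking node 2 as the 0 V reference.
Source V1 fixes V_0 = 10 V.
KCL at each unknown node (sum of currents leaving = 0; resistances in Ω):
  Node 1: (V_1 - 10)/1.6 + (V_1 - 0)/56000 + (V_1 - 0)/110 = 0
Collecting terms: 0.6341 × V_1 = 6.25  =>  V_1 = 9.856 V
V_th = V_1 - V_2 = 9.856 - 0 = 9.856 V
Step 2 — R_th: zero the source — replace V1 by a short circuit (node 2 merges into node 0) — and find the resistance seen between A (node 1) and B (node 0).
Reduce the network between node 1 (A) and node 0 (B) by series/parallel combination:
  Rp1 = R1 ‖ R2 ‖ R3 (parallel, all between nodes 0 and 1) = 1/(1/1.6 + 1/56000 + 1/110) = 1.577 Ω
R_th = 1.577 Ω
I_n = V_th/R_th = 9.856/1.577 = 6.25 A, and R_n = R_th = 1.577 Ω

Final answer: I_n = 6.25 A, R_n = 1.577 Ω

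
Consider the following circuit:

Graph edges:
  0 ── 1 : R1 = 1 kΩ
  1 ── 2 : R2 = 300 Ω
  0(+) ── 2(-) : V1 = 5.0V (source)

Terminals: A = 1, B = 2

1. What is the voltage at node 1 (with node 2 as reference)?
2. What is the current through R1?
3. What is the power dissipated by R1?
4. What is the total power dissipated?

Nodal analysis, taking node 2 as the 0 V reference.
Source V1 fixes V_0 = 5 V.
KCL at each unknown node (sum of currents leaving = 0; resistances in Ω):
  Node 1: (V_1 - 5)/1000 + (V_1 - 0)/300 = 0
Collecting terms: 0.004333 × V_1 = 0.005  =>  V_1 = 1.154 V
Part 1:
  Read off the nodal solution: V_1 = 1.154 V
Part 2:
  I_R1 = (V_0 - V_1)/R1 = (5 - 1.154)/1000 = 0.003846 A
  Magnitude: I_R1 = 0.003846 A
Part 3:
  I_R1 = (V_0 - V_1)/R1 = (5 - 1.154)/1000 = 0.003846 A
  P_R1 = I_R1² × R1 = (0.003846)² × 1000 = 0.01479 W
Part 4:
  Power in each resistor, P = (ΔV)²/R:
    P_R1 = (5 - 1.154)²/1000 = 0.01479 W
    P_R2 = (1.154 - 0)²/300 = 0.004438 W
  P_total = P_R1 + P_R2 = 0.01923 W

Final answers:
1. V_1 = 1.154 V
2. I_R1 = 0.003846 A
3. P_R1 = 0.01479 W
4. P_total = 0.01923 W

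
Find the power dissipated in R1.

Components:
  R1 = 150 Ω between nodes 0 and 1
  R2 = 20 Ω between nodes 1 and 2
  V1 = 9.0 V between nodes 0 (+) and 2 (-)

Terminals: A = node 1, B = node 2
Nodal analysis, taking node 2 as the 0 V reference.
Source V1 fixes V_0 = 9 V.
KCL at each unknown node (sum of currents leaving = 0; resistances in Ω):
  Node 1: (V_1 - 9)/150 + (V_1 - 0)/20 = 0
Collecting terms: 0.05667 × V_1 = 0.06  =>  V_1 = 1.059 V
I_R1 = (V_0 - V_1)/R1 = (9 - 1.059)/150 = 0.05294 A
P_R1 = I_R1² × R1 = (0.05294)² × 150 = 0.4204 W

Final answer: 0.4204 W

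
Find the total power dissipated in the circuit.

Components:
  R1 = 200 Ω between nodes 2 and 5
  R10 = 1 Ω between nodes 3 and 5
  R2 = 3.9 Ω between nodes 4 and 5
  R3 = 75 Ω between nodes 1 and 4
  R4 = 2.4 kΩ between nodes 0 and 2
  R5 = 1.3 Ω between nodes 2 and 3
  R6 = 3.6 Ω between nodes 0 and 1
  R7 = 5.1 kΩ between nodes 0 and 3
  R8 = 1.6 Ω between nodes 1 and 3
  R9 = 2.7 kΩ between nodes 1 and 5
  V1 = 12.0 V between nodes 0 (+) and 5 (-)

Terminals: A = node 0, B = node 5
Nodal analysis, taking node 5 as the 0 V reference.
Source V1 fixes V_0 = 12 V.
KCL at each unknown node (sum of currents leaving = 0; resistances in Ω):
  Node 1: (V_1 - V_4)/75 + (V_1 - 12)/3.6 + (V_1 - V_3)/1.6 + (V_1 - 0)/2700 = 0
  Node 2: (V_2 - 0)/200 + (V_2 - 12)/2400 + (V_2 - V_3)/1.3 = 0
  Node 3: (V_3 - V_2)/1.3 + (V_3 - 12)/5100 + (V_3 - V_1)/1.6 + (V_3 - 0)/1 = 0
  Node 4: (V_4 - 0)/3.9 + (V_4 - V_1)/75 = 0
Collecting terms (coefficients in siemens):
  0.9165·V_1 - 0.625·V_3 - 0.01333·V_4 = 3.333
  0.7746·V_2 - 0.7692·V_3 = 0.005
  2.394·V_3 - 0.625·V_1 - 0.7692·V_2 = 0.002353
  0.2697·V_4 - 0.01333·V_1 = 0
Solving these 4 simultaneous equations (Gaussian elimination) gives:
  V_1 = 4.933 V, V_2 = 1.889 V, V_3 = 1.895 V, V_4 = 0.2438 V
Power in each resistor, P = (ΔV)²/R:
  P_R1 = (1.889 - 0)²/200 = 0.01783 W
  P_R2 = (0.2438 - 0)²/3.9 = 0.01525 W
  P_R3 = (4.933 - 0.2438)²/75 = 0.2932 W
  P_R4 = (12 - 1.889)²/2400 = 0.0426 W
  P_R5 = (1.889 - 1.895)²/1.3 = 0.00003556 W
  P_R6 = (12 - 4.933)²/3.6 = 13.87 W
  P_R7 = (12 - 1.895)²/5100 = 0.02002 W
  P_R8 = (4.933 - 1.895)²/1.6 = 5.768 W
  P_R9 = (4.933 - 0)²/2700 = 0.009014 W
  P_R10 = (1.895 - 0)²/1 = 3.593 W
P_total = P_R1 + P_R2 + P_R3 + P_R4 + P_R5 + P_R6 + P_R7 + P_R8 + P_R9 + P_R10 = 23.63 W

Final answer: 23.63 W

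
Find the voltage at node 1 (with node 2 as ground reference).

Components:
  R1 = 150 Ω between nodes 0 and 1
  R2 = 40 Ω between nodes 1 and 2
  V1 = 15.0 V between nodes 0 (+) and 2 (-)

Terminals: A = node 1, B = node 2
Nodal analysis, taking node 2 as the 0 V reference.
Source V1 fixes V_0 = 15 V.
KCL at each unknown node (sum of currents leaving = 0; resistances in Ω):
  Node 1: (V_1 - 15)/150 + (V_1 - 0)/40 = 0
Collecting terms: 0.03167 × V_1 = 0.1  =>  V_1 = 3.158 V
The requested potential is V_1 = 3.158 V.

Final answer: V_1 = 3.158 V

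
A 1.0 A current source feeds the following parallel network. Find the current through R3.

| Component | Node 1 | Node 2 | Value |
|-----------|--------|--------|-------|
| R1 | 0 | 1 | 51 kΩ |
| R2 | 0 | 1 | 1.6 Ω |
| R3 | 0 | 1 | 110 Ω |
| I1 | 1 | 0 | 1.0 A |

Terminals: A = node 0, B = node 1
All resistors sit directly between nodes 0 and 1, so they are in parallel and share one voltage V; the full source current 1 A splits among them.
1/R_par = 1/51000 + 1/1.6 + 1/110 = 0.6341 S  =>  R_par = 1.577 Ω
V = I × R_par = 1 × 1.577 = 1.577 V
I_R3 = V/R3 = 1.577/110 = 0.01434 A

Final answer: 0.01434 A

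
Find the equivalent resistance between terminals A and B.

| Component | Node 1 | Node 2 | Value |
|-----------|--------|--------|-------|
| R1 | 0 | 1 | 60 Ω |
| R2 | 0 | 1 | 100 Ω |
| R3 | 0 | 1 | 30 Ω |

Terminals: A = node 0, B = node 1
Reduce the network between node 0 (A) and node 1 (B) by series/parallel combination:
  Rp1 = R1 ‖ R2 ‖ R3 (parallel, all between nodes 0 and 1) = 1/(1/60 + 1/100 + 1/30) = 16.67 Ω
R_eq = 16.67 Ω

Final answer: 16.67 Ω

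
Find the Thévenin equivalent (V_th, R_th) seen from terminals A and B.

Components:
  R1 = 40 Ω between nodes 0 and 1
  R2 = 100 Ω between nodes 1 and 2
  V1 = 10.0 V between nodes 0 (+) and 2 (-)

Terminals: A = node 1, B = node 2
Step 1 — V_th is the open-circuit voltage V_A - V_B (nothing connected across the terminals).
Nodal analysis, taking node 2 as the 0 V reference.
Source V1 fixes V_0 = 10 V.
KCL at each unknown node (sum of currents leaving = 0; resistances in Ω):
  Node 1: (V_1 - 10)/40 + (V_1 - 0)/100 = 0
Collecting terms: 0.035 × V_1 = 0.25  =>  V_1 = 7.143 V
V_th = V_1 - V_2 = 7.143 - 0 = 7.143 V
Step 2 — R_th: zero the source — replace V1 by a short circuit (node 2 merges into node 0) — and find the resistance seen between A (node 1) and B (node 0).
Reduce the network between node 1 (A) and node 0 (B) by series/parallel combination:
  Rp1 = R1 ‖ R2 (parallel, both between nodes 0 and 1) = 1/(1/40 + 1/100) = 28.57 Ω
R_th = 28.57 Ω

Final answer: V_th = 7.143 V, R_th = 28.57 Ω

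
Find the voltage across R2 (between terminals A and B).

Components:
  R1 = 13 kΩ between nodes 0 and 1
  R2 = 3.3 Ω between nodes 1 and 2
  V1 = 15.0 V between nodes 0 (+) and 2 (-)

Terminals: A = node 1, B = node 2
R1 and R2 are in series across V1 (node 0 → node 1 → node 2), and the output A–B is taken across R2, so this is a voltage divider.
Series current: I = V1/(R1 + R2) = 15/(13000 + 3.3) = 15/13000 = 0.001154 A
V_R2 = I × R2 = V1 × R2/(R1 + R2) = 15 × 3.3/13000 = 0.003807 V

Final answer: 0.003807 V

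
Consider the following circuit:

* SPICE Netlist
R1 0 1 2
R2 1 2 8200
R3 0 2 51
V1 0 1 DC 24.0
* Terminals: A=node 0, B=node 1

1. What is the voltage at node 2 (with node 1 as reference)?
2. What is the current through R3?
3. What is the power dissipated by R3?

Nodal analysis, taking node 1 as the 0 V reference.
Source V1 fixes V_0 = 24 V.
KCL at each unknown node (sum of currents leaving = 0; resistances in Ω):
  Node 2: (V_2 - 0)/8200 + (V_2 - 24)/51 = 0
Collecting terms: 0.01973 × V_2 = 0.4706  =>  V_2 = 23.85 V
Part 1:
  Read off the nodal solution: V_2 = 23.85 V
Part 2:
  I_R3 = (V_0 - V_2)/R3 = (24 - 23.85)/51 = 0.002909 A
  Magnitude: I_R3 = 0.002909 A
Part 3:
  I_R3 = (V_0 - V_2)/R3 = (24 - 23.85)/51 = 0.002909 A
  P_R3 = I_R3² × R3 = (0.002909)² × 51 = 0.0004315 W

Final answers:
1. V_2 = 23.85 V
2. I_R3 = 0.002909 A
3. P_R3 = 0.0004315 W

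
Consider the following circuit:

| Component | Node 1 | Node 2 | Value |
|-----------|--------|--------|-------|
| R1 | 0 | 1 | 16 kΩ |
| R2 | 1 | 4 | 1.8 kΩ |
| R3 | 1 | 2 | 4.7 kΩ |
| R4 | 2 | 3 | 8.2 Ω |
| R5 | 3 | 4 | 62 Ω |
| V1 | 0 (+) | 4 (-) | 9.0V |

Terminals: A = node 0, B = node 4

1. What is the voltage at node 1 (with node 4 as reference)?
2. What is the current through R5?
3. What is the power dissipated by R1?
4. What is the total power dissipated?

Nodal analysis, taking node 4 as the 0 V reference.
Source V1 fixes V_0 = 9 V.
KCL at each unknown node (sum of currents leaving = 0; resistances in Ω):
  Node 1: (V_1 - 9)/16000 + (V_1 - 0)/1800 + (V_1 - V_2)/4700 = 0
  Node 2: (V_2 - V_1)/4700 + (V_2 - V_3)/8.2 = 0
  Node 3: (V_3 - V_2)/8.2 + (V_3 - 0)/62 = 0
Collecting terms (coefficients in siemens):
  0.0008308·V_1 - 0.0002128·V_2 = 0.0005625
  0.1222·V_2 - 0.0002128·V_1 - 0.122·V_3 = 0
  0.1381·V_3 - 0.122·V_2 = 0
Solving these 3 simultaneous equations (Gaussian elimination) gives:
  V_1 = 0.6796 V, V_2 = 0.01 V, V_3 = 0.008833 V
Part 1:
  Read off the nodal solution: V_1 = 0.6796 V
Part 2:
  I_R5 = (V_3 - V_4)/R5 = (0.008833 - 0)/62 = 0.0001425 A
  Magnitude: I_R5 = 0.0001425 A
Part 3:
  I_R1 = (V_0 - V_1)/R1 = (9 - 0.6796)/16000 = 0.00052 A
  P_R1 = I_R1² × R1 = (0.00052)² × 16000 = 0.004327 W
Part 4:
  Power in each resistor, P = (ΔV)²/R:
    P_R1 = (9 - 0.6796)²/16000 = 0.004327 W
    P_R2 = (0.6796 - 0)²/1800 = 0.0002566 W
    P_R3 = (0.6796 - 0.01)²/4700 = 0.0000954 W
    P_R4 = (0.01 - 0.008833)²/8.2 = 0.0000001664 W
    P_R5 = (0.008833 - 0)²/62 = 0.000001258 W
  P_total = P_R1 + P_R2 + P_R3 + P_R4 + P_R5 = 0.00468 W

Final answers:
1. V_1 = 0.6796 V
2. I_R5 = 0.0001425 A
3. P_R1 = 0.004327 W
4. P_total = 0.00468 W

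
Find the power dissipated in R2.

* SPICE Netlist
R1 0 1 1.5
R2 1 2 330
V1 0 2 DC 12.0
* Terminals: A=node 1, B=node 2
Nodal analysis, taking node 2 as the 0 V reference.
Source V1 fixes V_0 = 12 V.
KCL at each unknown node (sum of currents leaving = 0; resistances in Ω):
  Node 1: (V_1 - 12)/1.5 + (V_1 - 0)/330 = 0
Collecting terms: 0.6697 × V_1 = 8  =>  V_1 = 11.95 V
I_R2 = (V_1 - V_2)/R2 = (11.95 - 0)/330 = 0.0362 A
P_R2 = I_R2² × R2 = (0.0362)² × 330 = 0.4324 W

Final answer: 0.4324 W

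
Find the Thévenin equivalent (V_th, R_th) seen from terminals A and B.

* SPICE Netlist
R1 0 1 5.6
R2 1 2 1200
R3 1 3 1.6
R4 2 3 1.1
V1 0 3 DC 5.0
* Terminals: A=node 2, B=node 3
Step 1 — V_th is the open-circuit voltage V_A - V_B (nothing connected across the terminals).
Nodal analysis, taking node 3 as the 0 V reference.
Source V1 fixes V_0 = 5 V.
KCL at each unknown node (sum of currents leaving = 0; resistances in Ω):
  Node 1: (V_1 - 5)/5.6 + (V_1 - V_2)/1200 + (V_1 - 0)/1.6 = 0
  Node 2: (V_2 - V_1)/1200 + (V_2 - 0)/1.1 = 0
Collecting terms (coefficients in siemens):
  0.8044·V_1 - 0.0008333·V_2 = 0.8929
  0.9099·V_2 - 0.0008333·V_1 = 0
Determinant D = (0.8044)(0.9099) - (-0.0008333)(-0.0008333) = 0.7319
V_1 = [(0.8929)(0.9099) - (-0.0008333)(0)]/D = 1.11 V
V_2 = [(0.8044)(0) - (0.8929)(-0.0008333)]/D = 0.001017 V
V_th = V_2 - V_3 = 0.001017 - 0 = 0.001017 V
Step 2 — R_th: zero the source — replace V1 by a short circuit (node 3 merges into node 0) — and find the resistance seen between A (node 2) and B (node 0).
Reduce the network between node 2 (A) and node 0 (B) by series/parallel combination:
  Rp1 = R1 ‖ R3 (parallel, both between nodes 0 and 1) = 1/(1/5.6 + 1/1.6) = 1.244 Ω
  Rs1 = R2 + Rp1 (series, joined only at node 1) = 1200 + 1.244 = 1201 Ω
  Rp2 = R4 ‖ Rs1 (parallel, both between nodes 0 and 2) = 1/(1/1.1 + 1/1201) = 1.099 Ω
R_th = 1.099 Ω

Final answer: V_th = 0.001017 V, R_th = 1.099 Ω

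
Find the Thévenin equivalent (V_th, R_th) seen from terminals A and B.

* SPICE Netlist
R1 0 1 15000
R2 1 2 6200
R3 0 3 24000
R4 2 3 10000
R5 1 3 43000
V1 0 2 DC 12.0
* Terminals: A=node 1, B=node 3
Step 1 — V_th is the open-circuit voltage V_A - V_B (nothing connected across the terminals).
Nodal analysis, taking node 2 as the 0 V reference.
Source V1 fixes V_0 = 12 V.
KCL at each unknown node (sum of currents leaving = 0; resistances in Ω):
  Node 1: (V_1 - 12)/15000 + (V_1 - 0)/6200 + (V_1 - V_3)/43000 = 0
  Node 3: (V_3 - 12)/24000 + (V_3 - 0)/10000 + (V_3 - V_1)/43000 = 0
Collecting terms (coefficients in siemens):
  0.0002512·V_1 - 0.00002326·V_3 = 0.0008
  0.0001649·V_3 - 0.00002326·V_1 = 0.0005
Determinant D = (0.0002512)(0.0001649) - (-0.00002326)(-0.00002326) = 0.00000004089
V_1 = [(0.0008)(0.0001649) - (-0.00002326)(0.0005)]/D = 3.511 V
V_3 = [(0.0002512)(0.0005) - (0.0008)(-0.00002326)]/D = 3.527 V
V_th = V_1 - V_3 = 3.511 - 3.527 = -0.01578 V
Step 2 — R_th: zero the source — replace V1 by a short circuit (node 2 merges into node 0) — and find the resistance seen between A (node 1) and B (node 3).
Reduce the network between node 1 (A) and node 3 (B) by series/parallel combination:
  Rp1 = R1 ‖ R2 (parallel, both between nodes 0 and 1) = 1/(1/15000 + 1/6200) = 4387 Ω
  Rp2 = R3 ‖ R4 (parallel, both between nodes 0 and 3) = 1/(1/24000 + 1/10000) = 7059 Ω
  Rs1 = Rp1 + Rp2 (series, joined only at node 0) = 4387 + 7059 = 11450 Ω
  Rp3 = R5 ‖ Rs1 (parallel, both between nodes 1 and 3) = 1/(1/43000 + 1/11450) = 9040 Ω
R_th = 9.04 kΩ

Final answer: V_th = -0.01578 V, R_th = 9.04 kΩ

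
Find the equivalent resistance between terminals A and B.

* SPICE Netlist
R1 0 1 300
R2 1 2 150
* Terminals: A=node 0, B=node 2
Reduce the network between node 0 (A) and node 2 (B) by series/parallel combination:
  Rs1 = R1 + R2 (series, joined only at node 1) = 300 + 150 = 450 Ω
R_eq = 450 Ω

Final answer: 450 Ω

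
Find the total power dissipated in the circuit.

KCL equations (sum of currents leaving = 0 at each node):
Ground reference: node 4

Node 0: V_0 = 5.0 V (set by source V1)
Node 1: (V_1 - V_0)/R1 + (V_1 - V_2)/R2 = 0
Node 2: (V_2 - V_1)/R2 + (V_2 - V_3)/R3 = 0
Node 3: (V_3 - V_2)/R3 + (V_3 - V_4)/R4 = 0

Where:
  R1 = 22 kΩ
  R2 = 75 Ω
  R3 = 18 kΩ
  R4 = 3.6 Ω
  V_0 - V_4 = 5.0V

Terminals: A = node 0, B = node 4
Nodal analysis, taking node 4 as the 0 V reference.
Source V1 fixes V_0 = 5 V.
KCL at each unknown node (sum of currents leaving = 0; resistances in Ω):
  Node 1: (V_1 - 5)/22000 + (V_1 - V_2)/75 = 0
  Node 2: (V_2 - V_1)/75 + (V_2 - V_3)/18000 = 0
  Node 3: (V_3 - V_2)/18000 + (V_3 - 0)/3.6 = 0
Collecting terms (coefficients in siemens):
  0.01338·V_1 - 0.01333·V_2 = 0.0002273
  0.01339·V_2 - 0.01333·V_1 - 0.00005556·V_3 = 0
  0.2778·V_3 - 0.00005556·V_2 = 0
Solving these 3 simultaneous equations (Gaussian elimination) gives:
  V_1 = 2.255 V, V_2 = 2.246 V, V_3 = 0.0004491 V
Power in each resistor, P = (ΔV)²/R:
  P_R1 = (5 - 2.255)²/22000 = 0.0003424 W
  P_R2 = (2.255 - 2.246)²/75 = 0.000001167 W
  P_R3 = (2.246 - 0.0004491)²/18000 = 0.0002801 W
  P_R4 = (0.0004491 - 0)²/3.6 = 0.00000005603 W
P_total = P_R1 + P_R2 + P_R3 + P_R4 = 0.0006238 W

Final answer: 0.0006238 W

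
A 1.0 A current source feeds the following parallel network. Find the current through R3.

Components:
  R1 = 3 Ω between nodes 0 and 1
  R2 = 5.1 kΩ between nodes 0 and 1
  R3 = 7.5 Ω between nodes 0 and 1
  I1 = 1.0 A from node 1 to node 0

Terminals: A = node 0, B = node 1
All resistors sit directly between nodes 0 and 1, so they are in parallel and share one voltage V; the full source current 1 A splits among them.
1/R_par = 1/3 + 1/5100 + 1/7.5 = 0.4669 S  =>  R_par = 2.142 Ω
V = I × R_par = 1 × 2.142 = 2.142 V
I_R3 = V/R3 = 2.142/7.5 = 0.2856 A

Final answer: 0.2856 A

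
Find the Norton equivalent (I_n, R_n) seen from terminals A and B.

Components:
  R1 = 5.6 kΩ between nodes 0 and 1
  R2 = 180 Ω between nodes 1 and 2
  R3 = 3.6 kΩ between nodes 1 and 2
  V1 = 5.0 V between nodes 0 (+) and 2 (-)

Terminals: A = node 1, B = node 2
Find the Thévenin equivalent first; then I_n = V_th/R_th and R_n = R_th.
Step 1 — V_th is the open-circuit voltage V_A - V_B (nothing connected across the terminals).
Nodal analysis, taking node 2 as the 0 V reference.
Source V1 fixes V_0 = 5 V.
KCL at each unknown node (sum of currents leaving = 0; resistances in Ω):
  Node 1: (V_1 - 5)/5600 + (V_1 - 0)/180 + (V_1 - 0)/3600 = 0
Collecting terms: 0.006012 × V_1 = 0.0008929  =>  V_1 = 0.1485 V
V_th = V_1 - V_2 = 0.1485 - 0 = 0.1485 V
Step 2 — R_th: zero the source — replace V1 by a short circuit (node 2 merges into node 0) — and find the resistance seen between A (node 1) and B (node 0).
Reduce the network between node 1 (A) and node 0 (B) by series/parallel combination:
  Rp1 = R1 ‖ R2 ‖ R3 (parallel, all between nodes 0 and 1) = 1/(1/5600 + 1/180 + 1/3600) = 166.3 Ω
R_th = 166.3 Ω
I_n = V_th/R_th = 0.1485/166.3 = 0.0008929 A, and R_n = R_th = 166.3 Ω

Final answer: I_n = 0.0008929 A, R_n = 166.3 Ω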